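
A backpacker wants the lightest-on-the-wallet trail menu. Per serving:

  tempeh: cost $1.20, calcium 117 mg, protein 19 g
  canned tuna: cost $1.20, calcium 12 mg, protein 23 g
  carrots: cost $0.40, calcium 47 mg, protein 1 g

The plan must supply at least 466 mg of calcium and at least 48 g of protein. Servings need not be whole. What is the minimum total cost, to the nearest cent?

Check every corner: each single food scaled to meet both minima, and each pair solved so both constraints bind.
tempeh only: max(466/117, 48/19) = 3.983 servings → $4.78.
canned tuna only: max(466/12, 48/23) = 38.83 servings → $46.60.
carrots only: max(466/47, 48/1) = 48 servings → $19.20.
tempeh + canned tuna with both targets exact would need a negative amount; discard.
tempeh + carrots with both tight: 2.307 servings and 4.173 servings → $4.44.
canned tuna + carrots with both tight: 1.674 servings and 9.487 servings → $5.80.
Cheapest feasible corner: $4.44.

$4.44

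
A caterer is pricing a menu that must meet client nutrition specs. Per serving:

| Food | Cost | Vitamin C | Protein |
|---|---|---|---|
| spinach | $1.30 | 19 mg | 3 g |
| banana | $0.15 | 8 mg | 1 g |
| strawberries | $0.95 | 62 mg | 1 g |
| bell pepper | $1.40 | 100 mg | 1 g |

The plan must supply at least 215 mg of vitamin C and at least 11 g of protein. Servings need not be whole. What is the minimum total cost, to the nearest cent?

$3.38

A basic optimal solution has at most two foods positive. Try each food alone and each pair with both targets met exactly.
spinach only: max(215/19, 11/3) = 11.32 servings → $14.71.
banana only: max(215/8, 11/1) = 26.88 servings → $4.03.
strawberries only: max(215/62, 11/1) = 11 servings → $10.45.
bell pepper only: max(215/100, 11/1) = 11 servings → $15.40.
spinach + banana with both targets exact would need a negative amount; discard.
spinach + strawberries with both tight: 2.796 servings and 2.611 servings → $6.12.
spinach + bell pepper with both tight: 3.149 servings and 1.552 servings → $6.27.
banana + strawberries with both tight: 8.648 servings and 2.352 servings → $3.53.
banana + bell pepper with both tight: 9.62 servings and 1.38 servings → $3.38.
strawberries + bell pepper with both targets exact would need a negative amount; discard.
The minimum over all feasible corners is $3.38.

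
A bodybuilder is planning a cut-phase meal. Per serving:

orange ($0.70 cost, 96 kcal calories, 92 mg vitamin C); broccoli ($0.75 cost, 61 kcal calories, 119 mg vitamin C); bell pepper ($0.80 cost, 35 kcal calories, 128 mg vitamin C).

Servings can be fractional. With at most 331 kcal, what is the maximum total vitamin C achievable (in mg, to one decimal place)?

Vitamin C per kcal: bell pepper 3.657, broccoli 1.951, orange 0.9583.
With no serving limits, spend the whole calories allowance on bell pepper: 331 kcal / 35 kcal × 128 mg = 1210.5 mg.

1210.5 mg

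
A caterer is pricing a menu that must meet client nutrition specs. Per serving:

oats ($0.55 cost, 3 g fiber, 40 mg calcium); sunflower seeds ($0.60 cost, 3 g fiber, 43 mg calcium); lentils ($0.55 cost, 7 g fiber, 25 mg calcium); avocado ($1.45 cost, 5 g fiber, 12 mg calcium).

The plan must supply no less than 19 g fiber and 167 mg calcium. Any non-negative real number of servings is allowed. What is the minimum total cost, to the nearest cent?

$2.56

This is a tiny linear program; its minimum lies at a vertex of the feasible set. List the vertices and price them.
oats only: max(19/3, 167/40) = 6.333 servings → $3.48.
sunflower seeds only: max(19/3, 167/43) = 6.333 servings → $3.80.
lentils only: max(19/7, 167/25) = 6.68 servings → $3.67.
avocado only: max(19/5, 167/12) = 13.92 servings → $20.18.
oats + sunflower seeds with both targets exact would need a negative amount; discard.
oats + lentils with both tight: 3.385 servings and 1.263 servings → $2.56.
oats + avocado with both tight: 3.701 servings and 1.579 servings → $4.33.
sunflower seeds + lentils with both tight: 3.071 servings and 1.398 servings → $2.61.
sunflower seeds + avocado with both tight: 3.391 servings and 1.765 servings → $4.59.
lentils + avocado: intersection lies outside the first quadrant.
Cheapest feasible corner: $2.56.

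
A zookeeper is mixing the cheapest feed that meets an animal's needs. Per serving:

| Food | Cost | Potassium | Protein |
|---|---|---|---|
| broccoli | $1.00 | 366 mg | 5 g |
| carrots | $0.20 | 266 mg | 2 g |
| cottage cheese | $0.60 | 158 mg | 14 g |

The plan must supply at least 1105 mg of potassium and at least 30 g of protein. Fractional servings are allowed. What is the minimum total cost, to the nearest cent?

broccoli only: max(1105/366, 30/5) = 6 servings → $6.00.
carrots only: max(1105/266, 30/2) = 15 servings → $3.00.
cottage cheese only: max(1105/158, 30/14) = 6.994 servings → $4.20.
broccoli + carrots: intersection lies outside the first quadrant.
broccoli + cottage cheese with both tight: 2.476 servings and 1.259 servings → $3.23.
carrots + cottage cheese with both tight: 3.148 servings and 1.693 servings → $1.65.
Cheapest feasible corner: $1.65.

$1.65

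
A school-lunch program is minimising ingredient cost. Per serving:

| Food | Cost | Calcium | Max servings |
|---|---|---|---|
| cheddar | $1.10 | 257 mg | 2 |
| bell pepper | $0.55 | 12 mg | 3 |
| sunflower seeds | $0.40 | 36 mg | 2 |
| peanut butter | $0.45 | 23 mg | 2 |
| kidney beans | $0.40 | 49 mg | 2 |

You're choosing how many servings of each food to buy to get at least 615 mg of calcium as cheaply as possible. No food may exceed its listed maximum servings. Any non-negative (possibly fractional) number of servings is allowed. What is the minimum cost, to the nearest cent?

Cost per mg of calcium: cheddar $0.0043, kidney beans $0.0082, sunflower seeds $0.0111, peanut butter $0.0196, bell pepper $0.0458.
Take 2 servings of cheddar: +514.0 mg calcium for $2.20 (total $2.20, still need 101.0 mg).
Take 2 servings of kidney beans: +98.0 mg calcium for $0.80 (total $3.00, still need 3.0 mg).
Take 0.08333 servings of sunflower seeds: +3.0 mg calcium for $0.03 (total $3.03, still need 0.0 mg).
Filling from the cheapest source first is optimal under one linear minimum: $3.03.

$3.03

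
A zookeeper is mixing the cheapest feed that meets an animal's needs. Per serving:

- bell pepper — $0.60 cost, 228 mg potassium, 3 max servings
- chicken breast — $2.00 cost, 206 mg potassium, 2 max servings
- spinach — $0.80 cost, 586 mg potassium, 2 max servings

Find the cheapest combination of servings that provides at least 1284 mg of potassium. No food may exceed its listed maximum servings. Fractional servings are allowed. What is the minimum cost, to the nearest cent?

$1.89

Cost per mg of potassium: spinach $0.0014, bell pepper $0.0026, chicken breast $0.0097.
Take 2 servings of spinach: +1172.0 mg potassium for $1.60 (total $1.60, still need 112.0 mg).
Take 0.4912 servings of bell pepper: +112.0 mg potassium for $0.29 (total $1.89, still need 0.0 mg).
Filling from the cheapest source first is optimal under one linear minimum: $1.89.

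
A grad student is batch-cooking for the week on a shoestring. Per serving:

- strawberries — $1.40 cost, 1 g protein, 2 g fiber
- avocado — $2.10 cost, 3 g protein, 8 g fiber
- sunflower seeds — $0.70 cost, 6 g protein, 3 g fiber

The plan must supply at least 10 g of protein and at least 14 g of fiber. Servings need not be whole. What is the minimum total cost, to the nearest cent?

Compare the cost at each extreme point of the feasible region.
strawberries only: max(10/1, 14/2) = 10 servings → $14.00.
avocado only: max(10/3, 14/8) = 3.333 servings → $7.00.
sunflower seeds only: max(10/6, 14/3) = 4.667 servings → $3.27.
strawberries + avocado: intersection lies outside the first quadrant.
strawberries + sunflower seeds with both tight: 6 servings and 0.6667 servings → $8.87.
avocado + sunflower seeds with both tight: 1.385 servings and 0.9744 servings → $3.59.
The minimum over all feasible corners is $3.27.

$3.27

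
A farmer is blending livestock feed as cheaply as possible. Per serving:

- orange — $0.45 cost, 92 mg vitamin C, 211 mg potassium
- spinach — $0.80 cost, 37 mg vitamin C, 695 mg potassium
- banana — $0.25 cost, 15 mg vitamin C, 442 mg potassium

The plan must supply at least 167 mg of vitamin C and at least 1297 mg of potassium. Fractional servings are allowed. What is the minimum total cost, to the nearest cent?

$1.21

For a min-cost LP with two ≥-constraints, a basic feasible solution has at most two positive variables.
orange only: max(167/92, 1297/211) = 6.147 servings → $2.77.
spinach only: max(167/37, 1297/695) = 4.514 servings → $3.61.
banana only: max(167/15, 1297/442) = 11.13 servings → $2.78.
orange + spinach with both tight: 1.213 servings and 1.498 servings → $1.74.
orange + banana with both tight: 1.45 servings and 2.242 servings → $1.21.
spinach + banana: intersection lies outside the first quadrant.
So the least-cost plan costs $1.21.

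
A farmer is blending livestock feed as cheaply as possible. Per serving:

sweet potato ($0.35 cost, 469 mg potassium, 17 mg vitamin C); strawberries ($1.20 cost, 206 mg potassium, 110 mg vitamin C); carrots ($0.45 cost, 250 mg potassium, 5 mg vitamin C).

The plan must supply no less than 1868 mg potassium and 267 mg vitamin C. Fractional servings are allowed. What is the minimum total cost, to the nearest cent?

sweet potato only: max(1868/469, 267/17) = 15.71 servings → $5.50.
strawberries only: max(1868/206, 267/110) = 9.068 servings → $10.88.
carrots only: max(1868/250, 267/5) = 53.4 servings → $24.03.
sweet potato + strawberries with both tight: 3.129 servings and 1.944 servings → $3.43.
sweet potato + carrots with both targets exact would need a negative amount; discard.
strawberries + carrots with both tight: 2.169 servings and 5.685 servings → $5.16.
So the least-cost plan costs $3.43.

$3.43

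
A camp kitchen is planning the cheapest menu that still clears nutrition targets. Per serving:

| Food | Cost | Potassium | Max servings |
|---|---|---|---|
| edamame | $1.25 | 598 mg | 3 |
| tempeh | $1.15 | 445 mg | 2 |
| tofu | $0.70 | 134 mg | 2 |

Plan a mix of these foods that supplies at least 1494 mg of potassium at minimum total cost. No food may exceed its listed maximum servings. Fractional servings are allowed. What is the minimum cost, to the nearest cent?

$3.12

Cost per mg of potassium: edamame $0.0021, tempeh $0.0026, tofu $0.0052.
Take 2.498 servings of edamame: +1494.0 mg potassium for $3.12 (total $3.12, still need 0.0 mg).
Greedy by cheapest-per-mg is optimal for a single linear constraint, so the minimum cost is $3.12.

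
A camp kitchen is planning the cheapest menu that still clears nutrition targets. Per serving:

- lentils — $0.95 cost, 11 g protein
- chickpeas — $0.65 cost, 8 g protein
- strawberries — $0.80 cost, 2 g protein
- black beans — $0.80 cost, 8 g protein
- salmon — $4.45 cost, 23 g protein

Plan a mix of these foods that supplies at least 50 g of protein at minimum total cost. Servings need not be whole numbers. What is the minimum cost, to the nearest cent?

$4.06

Cost per g of protein: chickpeas $0.0813, lentils $0.0864, black beans $0.1000, salmon $0.1935, strawberries $0.4000.
With no serving limits, use only chickpeas: 50 g / 8 g = 6.25 servings × $0.65 = $4.06.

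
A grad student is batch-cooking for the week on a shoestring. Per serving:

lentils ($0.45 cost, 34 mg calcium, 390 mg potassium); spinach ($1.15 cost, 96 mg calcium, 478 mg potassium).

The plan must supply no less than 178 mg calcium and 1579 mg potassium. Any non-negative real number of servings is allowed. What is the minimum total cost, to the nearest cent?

$2.27

For a min-cost LP with two ≥-constraints, a basic feasible solution has at most two positive variables.
lentils only: max(178/34, 1579/390) = 5.235 servings → $2.36.
spinach only: max(178/96, 1579/478) = 3.303 servings → $3.80.
lentils + spinach with both tight: 3.139 servings and 0.7426 servings → $2.27.
The minimum over all feasible corners is $2.27.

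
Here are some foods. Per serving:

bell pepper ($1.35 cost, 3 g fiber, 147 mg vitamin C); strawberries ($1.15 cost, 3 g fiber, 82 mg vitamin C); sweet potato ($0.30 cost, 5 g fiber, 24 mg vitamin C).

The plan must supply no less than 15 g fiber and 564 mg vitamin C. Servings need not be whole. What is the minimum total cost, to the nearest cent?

$5.24

The cheapest plan sits at a corner of the feasible region — with two constraints it uses at most two foods.
bell pepper only: max(15/3, 564/147) = 5 servings → $6.75.
strawberries only: max(15/3, 564/82) = 6.878 servings → $7.91.
sweet potato only: max(15/5, 564/24) = 23.5 servings → $7.05.
bell pepper + strawberries with both tight: 2.369 servings and 2.631 servings → $6.22.
bell pepper + sweet potato with both tight: 3.71 servings and 0.7738 servings → $5.24.
strawberries + sweet potato with both targets exact would need a negative amount; discard.
So the least-cost plan costs $5.24.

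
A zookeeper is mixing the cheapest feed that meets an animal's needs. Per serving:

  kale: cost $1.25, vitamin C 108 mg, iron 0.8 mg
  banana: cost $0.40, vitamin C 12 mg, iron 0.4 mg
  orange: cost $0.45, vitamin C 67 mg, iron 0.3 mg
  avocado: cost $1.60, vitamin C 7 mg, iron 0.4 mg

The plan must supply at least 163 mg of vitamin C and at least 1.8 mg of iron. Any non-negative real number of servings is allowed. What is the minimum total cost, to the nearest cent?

For a min-cost LP with two ≥-constraints, a basic feasible solution has at most two positive variables.
kale only: max(163/108, 1.8/0.8) = 2.25 servings → $2.81.
banana only: max(163/12, 1.8/0.4) = 13.58 servings → $5.43.
orange only: max(163/67, 1.8/0.3) = 6 servings → $2.70.
avocado only: max(163/7, 1.8/0.4) = 23.29 servings → $37.26.
kale + banana with both tight: 1.298 servings and 1.905 servings → $2.38.
kale + orange: the both-tight solution has a negative serving — not a feasible corner.
kale + avocado with both tight: 1.399 servings and 1.702 servings → $4.47.
banana + orange with both tight: 3.091 servings and 1.879 servings → $2.08.
banana + avocado: intersection lies outside the first quadrant.
orange + avocado with both tight: 2.13 servings and 2.903 servings → $5.60.
The minimum over all feasible corners is $2.08.

$2.08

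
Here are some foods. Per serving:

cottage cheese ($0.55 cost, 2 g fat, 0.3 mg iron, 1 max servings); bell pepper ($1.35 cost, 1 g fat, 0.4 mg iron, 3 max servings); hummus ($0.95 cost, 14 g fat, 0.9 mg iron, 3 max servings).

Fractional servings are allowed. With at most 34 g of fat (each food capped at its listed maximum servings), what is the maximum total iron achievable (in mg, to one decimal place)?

3.4 mg

Iron per g fat: bell pepper 0.4, cottage cheese 0.15, hummus 0.06429.
Take 3 servings of bell pepper: uses 3 g fat, +1.2 mg iron (running total 1.2 mg).
Take 1 serving of cottage cheese: uses 2 g fat, +0.3 mg iron (running total 1.5 mg).
Take 2.071 servings of hummus: uses 29 g fat, +1.9 mg iron (running total 3.4 mg).
Filling greedily by iron-per-g fat is optimal for one linear limit, giving 3.4 mg.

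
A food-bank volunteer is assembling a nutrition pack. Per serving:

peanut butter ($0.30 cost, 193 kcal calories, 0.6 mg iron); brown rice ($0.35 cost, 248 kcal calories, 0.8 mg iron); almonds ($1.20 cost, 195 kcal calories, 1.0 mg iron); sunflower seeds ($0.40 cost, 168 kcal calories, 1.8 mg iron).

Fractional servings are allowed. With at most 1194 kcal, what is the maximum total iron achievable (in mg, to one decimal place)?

12.8 mg

Iron per kcal: sunflower seeds 0.01071, almonds 0.005128, brown rice 0.003226, peanut butter 0.003109.
With no serving limits, spend the whole calories allowance on sunflower seeds: 1194 kcal / 168 kcal × 1.8 mg = 12.8 mg.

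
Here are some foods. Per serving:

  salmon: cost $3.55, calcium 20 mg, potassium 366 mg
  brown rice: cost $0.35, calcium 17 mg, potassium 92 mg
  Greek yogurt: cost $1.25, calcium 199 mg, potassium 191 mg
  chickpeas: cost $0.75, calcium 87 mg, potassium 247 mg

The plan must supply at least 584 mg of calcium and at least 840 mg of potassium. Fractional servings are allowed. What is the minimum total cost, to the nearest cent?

$4.02

With two linear requirements the optimum uses one or two foods; enumerate the corners.
salmon only: max(584/20, 840/366) = 29.2 servings → $103.66.
brown rice only: max(584/17, 840/92) = 34.35 servings → $12.02.
Greek yogurt only: max(584/199, 840/191) = 4.398 servings → $5.50.
chickpeas only: max(584/87, 840/247) = 6.713 servings → $5.03.
salmon + brown rice: the both-tight solution has a negative serving — not a feasible corner.
salmon + Greek yogurt with both tight: 0.8059 servings and 2.854 servings → $6.43.
salmon + chickpeas: the both-tight solution has a negative serving — not a feasible corner.
brown rice + Greek yogurt with both tight: 3.693 servings and 2.619 servings → $4.57.
brown rice + chickpeas: the both-tight solution has a negative serving — not a feasible corner.
Greek yogurt + chickpeas with both tight: 2.187 servings and 1.709 servings → $4.02.
The minimum over all feasible corners is $4.02.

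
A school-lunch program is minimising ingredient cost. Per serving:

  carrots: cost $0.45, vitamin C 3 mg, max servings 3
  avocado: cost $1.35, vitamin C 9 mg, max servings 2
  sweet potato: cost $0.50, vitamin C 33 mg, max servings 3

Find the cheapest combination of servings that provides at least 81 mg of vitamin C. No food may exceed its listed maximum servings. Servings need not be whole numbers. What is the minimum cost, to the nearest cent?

Cost per mg of vitamin C: sweet potato $0.0152, carrots $0.1500, avocado $0.1500.
Take 2.455 servings of sweet potato: +81.0 mg vitamin C for $1.23 (total $1.23, still need 0.0 mg).
Greedy by cheapest-per-mg is optimal for a single linear constraint, so the minimum cost is $1.23.

$1.23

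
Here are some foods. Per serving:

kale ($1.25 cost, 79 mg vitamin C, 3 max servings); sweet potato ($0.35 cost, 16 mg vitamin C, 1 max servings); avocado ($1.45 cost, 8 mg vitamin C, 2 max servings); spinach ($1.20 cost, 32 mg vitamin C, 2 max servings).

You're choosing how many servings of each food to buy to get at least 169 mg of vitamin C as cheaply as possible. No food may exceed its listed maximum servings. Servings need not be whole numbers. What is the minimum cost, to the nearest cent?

$2.67

Cost per mg of vitamin C: kale $0.0158, sweet potato $0.0219, spinach $0.0375, avocado $0.1812.
Take 2.139 servings of kale: +169.0 mg vitamin C for $2.67 (total $2.67, still need 0.0 mg).
Greedy by cheapest-per-mg is optimal for a single linear constraint, so the minimum cost is $2.67.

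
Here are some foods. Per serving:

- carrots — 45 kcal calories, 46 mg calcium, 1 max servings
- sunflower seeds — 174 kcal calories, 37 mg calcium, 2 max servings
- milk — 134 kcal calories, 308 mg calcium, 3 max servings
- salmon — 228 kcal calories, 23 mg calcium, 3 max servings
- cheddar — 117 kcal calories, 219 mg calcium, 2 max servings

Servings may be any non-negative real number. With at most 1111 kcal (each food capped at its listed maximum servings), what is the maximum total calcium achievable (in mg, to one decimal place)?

1490.3 mg

Calcium per kcal: milk 2.299, cheddar 1.872, carrots 1.022, sunflower seeds 0.2126, salmon 0.1009.
Take 3 servings of milk: uses 402 kcal, +924.0 mg calcium (running total 924.0 mg).
Take 2 servings of cheddar: uses 234 kcal, +438.0 mg calcium (running total 1362.0 mg).
Take 1 serving of carrots: uses 45 kcal, +46.0 mg calcium (running total 1408.0 mg).
Take 2 servings of sunflower seeds: uses 348 kcal, +74.0 mg calcium (running total 1482.0 mg).
Take 0.3596 servings of salmon: uses 82 kcal, +8.3 mg calcium (running total 1490.3 mg).
Greedy by best ratio exhausts the calories allowance optimally: 1490.3 mg.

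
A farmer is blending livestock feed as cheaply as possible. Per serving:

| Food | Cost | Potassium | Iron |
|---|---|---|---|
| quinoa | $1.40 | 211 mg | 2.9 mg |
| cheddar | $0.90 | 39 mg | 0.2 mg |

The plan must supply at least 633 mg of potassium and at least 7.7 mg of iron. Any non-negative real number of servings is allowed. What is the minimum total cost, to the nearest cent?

Compare the cost at each extreme point of the feasible region.
quinoa only: max(633/211, 7.7/2.9) = 3 servings → $4.20.
cheddar only: max(633/39, 7.7/0.2) = 38.5 servings → $34.65.
quinoa + cheddar with both tight: 2.45 servings and 2.976 servings → $6.11.
Cheapest feasible corner: $4.20.

$4.20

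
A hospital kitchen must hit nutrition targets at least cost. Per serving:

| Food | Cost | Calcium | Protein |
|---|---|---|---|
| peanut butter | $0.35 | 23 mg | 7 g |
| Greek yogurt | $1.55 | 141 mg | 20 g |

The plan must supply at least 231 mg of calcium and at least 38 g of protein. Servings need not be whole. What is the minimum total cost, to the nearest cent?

$2.68

A basic optimal solution has at most two foods positive. Try each food alone and each pair with both targets met exactly.
peanut butter only: max(231/23, 38/7) = 10.04 servings → $3.52.
Greek yogurt only: max(231/141, 38/20) = 1.9 servings → $2.94.
peanut butter + Greek yogurt with both tight: 1.4 servings and 1.41 servings → $2.68.
The minimum over all feasible corners is $2.68.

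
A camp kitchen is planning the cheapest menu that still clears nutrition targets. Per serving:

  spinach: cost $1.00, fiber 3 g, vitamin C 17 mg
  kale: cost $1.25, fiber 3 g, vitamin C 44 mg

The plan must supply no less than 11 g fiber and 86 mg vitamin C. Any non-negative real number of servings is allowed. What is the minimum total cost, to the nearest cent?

Compare the cost at each extreme point of the feasible region.
spinach only: max(11/3, 86/17) = 5.059 servings → $5.06.
kale only: max(11/3, 86/44) = 3.667 servings → $4.58.
spinach + kale with both tight: 2.79 servings and 0.8765 servings → $3.89.
The minimum over all feasible corners is $3.89.

$3.89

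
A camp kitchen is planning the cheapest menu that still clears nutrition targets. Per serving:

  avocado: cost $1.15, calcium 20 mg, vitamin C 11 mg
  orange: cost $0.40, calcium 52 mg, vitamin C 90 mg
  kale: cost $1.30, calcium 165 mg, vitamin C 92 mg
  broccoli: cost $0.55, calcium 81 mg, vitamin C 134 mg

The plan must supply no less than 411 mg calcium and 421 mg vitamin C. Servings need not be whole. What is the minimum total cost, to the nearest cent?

The cheapest plan sits at a corner of the feasible region — with two constraints it uses at most two foods.
avocado only: max(411/20, 421/11) = 38.27 servings → $44.01.
orange only: max(411/52, 421/90) = 7.904 servings → $3.16.
kale only: max(411/165, 421/92) = 4.576 servings → $5.95.
broccoli only: max(411/81, 421/134) = 5.074 servings → $2.79.
avocado + orange with both tight: 12.29 servings and 3.175 servings → $15.41.
avocado + kale with both targets exact would need a negative amount; discard.
avocado + broccoli with both tight: 11.72 servings and 2.179 servings → $14.68.
orange + kale with both tight: 3.145 servings and 1.5 servings → $3.21.
orange + broccoli: the both-tight solution has a negative serving — not a feasible corner.
kale + broccoli with both tight: 1.431 servings and 2.159 servings → $3.05.
Cheapest feasible corner: $2.79.

$2.79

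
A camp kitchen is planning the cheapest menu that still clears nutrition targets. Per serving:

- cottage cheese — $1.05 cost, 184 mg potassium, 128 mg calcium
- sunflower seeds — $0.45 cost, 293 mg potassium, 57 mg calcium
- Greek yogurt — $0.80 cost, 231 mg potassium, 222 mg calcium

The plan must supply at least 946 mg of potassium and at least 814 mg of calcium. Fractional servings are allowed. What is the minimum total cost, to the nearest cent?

This is a tiny linear program; its minimum lies at a vertex of the feasible set. List the vertices and price them.
cottage cheese only: max(946/184, 814/128) = 6.359 servings → $6.68.
sunflower seeds only: max(946/293, 814/57) = 14.28 servings → $6.43.
Greek yogurt only: max(946/231, 814/222) = 4.095 servings → $3.28.
cottage cheese + sunflower seeds with both targets exact would need a negative amount; discard.
cottage cheese + Greek yogurt with both tight: 1.948 servings and 2.543 servings → $4.08.
sunflower seeds + Greek yogurt with both tight: 0.4236 servings and 3.558 servings → $3.04.
So the least-cost plan costs $3.04.

$3.04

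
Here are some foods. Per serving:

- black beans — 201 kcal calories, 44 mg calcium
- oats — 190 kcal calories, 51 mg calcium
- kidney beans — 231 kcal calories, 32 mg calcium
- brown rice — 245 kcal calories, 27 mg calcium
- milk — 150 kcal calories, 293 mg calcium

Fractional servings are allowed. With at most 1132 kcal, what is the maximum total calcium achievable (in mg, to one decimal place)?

Calcium per kcal: milk 1.953, oats 0.2684, black beans 0.2189, kidney beans 0.1385, brown rice 0.1102.
With no serving limits, spend the whole calories allowance on milk: 1132 kcal / 150 kcal × 293 mg = 2211.2 mg.

2211.2 mg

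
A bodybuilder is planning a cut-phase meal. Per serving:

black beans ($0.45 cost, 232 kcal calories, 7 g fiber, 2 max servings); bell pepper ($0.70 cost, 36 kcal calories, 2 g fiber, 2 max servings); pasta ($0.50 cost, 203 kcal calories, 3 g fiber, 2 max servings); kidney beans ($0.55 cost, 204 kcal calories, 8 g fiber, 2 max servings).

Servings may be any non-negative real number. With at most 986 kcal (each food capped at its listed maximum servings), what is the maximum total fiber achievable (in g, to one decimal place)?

Fiber per kcal: bell pepper 0.05556, kidney beans 0.03922, black beans 0.03017, pasta 0.01478.
Take 2 servings of bell pepper: uses 72 kcal, +4.0 g fiber (running total 4.0 g).
Take 2 servings of kidney beans: uses 408 kcal, +16.0 g fiber (running total 20.0 g).
Take 2 servings of black beans: uses 464 kcal, +14.0 g fiber (running total 34.0 g).
Take 0.2069 servings of pasta: uses 42 kcal, +0.6 g fiber (running total 34.6 g).
Filling greedily by fiber-per-kcal is optimal for one linear limit, giving 34.6 g.

34.6 g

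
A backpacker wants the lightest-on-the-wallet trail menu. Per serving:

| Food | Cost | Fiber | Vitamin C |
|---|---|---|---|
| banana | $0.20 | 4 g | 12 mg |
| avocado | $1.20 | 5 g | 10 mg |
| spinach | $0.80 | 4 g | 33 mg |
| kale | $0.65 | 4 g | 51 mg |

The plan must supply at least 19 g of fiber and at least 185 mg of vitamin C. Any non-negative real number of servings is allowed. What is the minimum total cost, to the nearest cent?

$2.43

Compare the cost at each extreme point of the feasible region.
banana only: max(19/4, 185/12) = 15.42 servings → $3.08.
avocado only: max(19/5, 185/10) = 18.5 servings → $22.20.
spinach only: max(19/4, 185/33) = 5.606 servings → $4.48.
kale only: max(19/4, 185/51) = 4.75 servings → $3.09.
banana + avocado with both targets exact would need a negative amount; discard.
banana + spinach with both targets exact would need a negative amount; discard.
banana + kale with both tight: 1.468 servings and 3.282 servings → $2.43.
avocado + spinach with both targets exact would need a negative amount; discard.
avocado + kale with both tight: 1.065 servings and 3.419 servings → $3.50.
spinach + kale with both tight: 3.181 servings and 1.569 servings → $3.56.
Cheapest feasible corner: $2.43.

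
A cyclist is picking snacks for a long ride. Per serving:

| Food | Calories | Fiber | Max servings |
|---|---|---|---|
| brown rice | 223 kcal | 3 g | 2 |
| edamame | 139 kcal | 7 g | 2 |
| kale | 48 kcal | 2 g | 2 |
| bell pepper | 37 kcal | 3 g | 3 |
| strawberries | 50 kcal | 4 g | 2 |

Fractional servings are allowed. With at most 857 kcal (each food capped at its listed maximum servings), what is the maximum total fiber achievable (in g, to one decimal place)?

38.7 g

Fiber per kcal: bell pepper 0.08108, strawberries 0.08, edamame 0.05036, kale 0.04167, brown rice 0.01345.
Take 3 servings of bell pepper: uses 111 kcal, +9.0 g fiber (running total 9.0 g).
Take 2 servings of strawberries: uses 100 kcal, +8.0 g fiber (running total 17.0 g).
Take 2 servings of edamame: uses 278 kcal, +14.0 g fiber (running total 31.0 g).
Take 2 servings of kale: uses 96 kcal, +4.0 g fiber (running total 35.0 g).
Take 1.22 servings of brown rice: uses 272 kcal, +3.7 g fiber (running total 38.7 g).
Filling greedily by fiber-per-kcal is optimal for one linear limit, giving 38.7 g.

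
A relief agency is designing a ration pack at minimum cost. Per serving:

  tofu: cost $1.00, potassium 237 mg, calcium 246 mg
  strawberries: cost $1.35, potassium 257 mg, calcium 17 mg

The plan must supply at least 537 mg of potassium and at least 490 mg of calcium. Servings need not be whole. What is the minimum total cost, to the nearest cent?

A basic optimal solution has at most two foods positive. Try each food alone and each pair with both targets met exactly.
tofu only: max(537/237, 490/246) = 2.266 servings → $2.27.
strawberries only: max(537/257, 490/17) = 28.82 servings → $38.91.
tofu + strawberries with both tight: 1.973 servings and 0.2698 servings → $2.34.
The minimum over all feasible corners is $2.27.

$2.27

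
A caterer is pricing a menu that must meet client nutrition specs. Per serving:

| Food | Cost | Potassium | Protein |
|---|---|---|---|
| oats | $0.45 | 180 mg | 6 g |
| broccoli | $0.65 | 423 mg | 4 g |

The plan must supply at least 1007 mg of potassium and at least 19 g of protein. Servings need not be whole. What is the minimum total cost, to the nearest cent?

Two binding constraints pin down two serving amounts, so the optimal mix uses at most two foods. The candidates are each food alone (scaled to the tighter of potassium/protein) and each pair with both constraints tight.
oats only: max(1007/180, 19/6) = 5.594 servings → $2.52.
broccoli only: max(1007/423, 19/4) = 4.75 servings → $3.09.
oats + broccoli with both tight: 2.205 servings and 1.442 servings → $1.93.
Cheapest feasible corner: $1.93.

$1.93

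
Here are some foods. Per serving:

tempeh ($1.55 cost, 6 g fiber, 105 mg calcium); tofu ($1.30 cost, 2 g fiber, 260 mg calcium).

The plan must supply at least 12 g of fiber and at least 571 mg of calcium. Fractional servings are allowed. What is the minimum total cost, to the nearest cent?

$4.36

Minimising a linear cost over {fiber ≥ 12, calcium ≥ 571, servings ≥ 0} — the optimum is at a vertex, using one or two foods.
tempeh only: max(12/6, 571/105) = 5.438 servings → $8.43.
tofu only: max(12/2, 571/260) = 6 servings → $7.80.
tempeh + tofu with both tight: 1.465 servings and 1.604 servings → $4.36.
Cheapest feasible corner: $4.36.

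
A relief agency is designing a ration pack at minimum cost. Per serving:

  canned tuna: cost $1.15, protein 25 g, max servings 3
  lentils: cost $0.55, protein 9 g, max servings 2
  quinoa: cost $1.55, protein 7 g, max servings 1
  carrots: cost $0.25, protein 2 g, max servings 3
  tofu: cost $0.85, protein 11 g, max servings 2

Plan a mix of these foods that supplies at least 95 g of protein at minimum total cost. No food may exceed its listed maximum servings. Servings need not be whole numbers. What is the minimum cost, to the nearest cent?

Cost per g of protein: canned tuna $0.0460, lentils $0.0611, tofu $0.0773, carrots $0.1250, quinoa $0.2214.
Take 3 servings of canned tuna: +75.0 g protein for $3.45 (total $3.45, still need 20.0 g).
Take 2 servings of lentils: +18.0 g protein for $1.10 (total $4.55, still need 2.0 g).
Take 0.1818 servings of tofu: +2.0 g protein for $0.15 (total $4.70, still need 0.0 g).
Filling from the cheapest source first is optimal under one linear minimum: $4.70.

$4.70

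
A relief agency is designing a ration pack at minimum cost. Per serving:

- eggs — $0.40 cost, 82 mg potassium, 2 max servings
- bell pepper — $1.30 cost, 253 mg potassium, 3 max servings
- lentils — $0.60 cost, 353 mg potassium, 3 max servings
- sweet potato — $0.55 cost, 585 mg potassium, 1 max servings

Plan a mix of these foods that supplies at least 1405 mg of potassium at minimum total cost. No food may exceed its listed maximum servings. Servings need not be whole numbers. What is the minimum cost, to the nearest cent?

$1.94

Cost per mg of potassium: sweet potato $0.0009, lentils $0.0017, eggs $0.0049, bell pepper $0.0051.
Take 1 serving of sweet potato: +585.0 mg potassium for $0.55 (total $0.55, still need 820.0 mg).
Take 2.323 servings of lentils: +820.0 mg potassium for $1.39 (total $1.94, still need 0.0 mg).
Filling from the cheapest source first is optimal under one linear minimum: $1.94.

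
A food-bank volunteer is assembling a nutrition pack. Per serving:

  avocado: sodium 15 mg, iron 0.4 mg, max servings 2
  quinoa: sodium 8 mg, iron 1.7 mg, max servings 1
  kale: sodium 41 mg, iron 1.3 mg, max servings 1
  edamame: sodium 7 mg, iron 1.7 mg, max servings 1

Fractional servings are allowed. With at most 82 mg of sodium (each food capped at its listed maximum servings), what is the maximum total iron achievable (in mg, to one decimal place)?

Iron per mg sodium: edamame 0.2429, quinoa 0.2125, kale 0.03171, avocado 0.02667.
Take 1 serving of edamame: uses 7 mg sodium, +1.7 mg iron (running total 1.7 mg).
Take 1 serving of quinoa: uses 8 mg sodium, +1.7 mg iron (running total 3.4 mg).
Take 1 serving of kale: uses 41 mg sodium, +1.3 mg iron (running total 4.7 mg).
Take 1.733 servings of avocado: uses 26 mg sodium, +0.7 mg iron (running total 5.4 mg).
Greedy by best ratio exhausts the sodium allowance optimally: 5.4 mg.

5.4 mg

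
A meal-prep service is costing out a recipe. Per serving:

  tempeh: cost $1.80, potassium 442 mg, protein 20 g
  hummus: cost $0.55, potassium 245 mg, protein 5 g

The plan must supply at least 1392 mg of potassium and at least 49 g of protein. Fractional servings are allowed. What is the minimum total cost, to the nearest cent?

Compare the cost at each extreme point of the feasible region.
tempeh only: max(1392/442, 49/20) = 3.149 servings → $5.67.
hummus only: max(1392/245, 49/5) = 9.8 servings → $5.39.
tempeh + hummus with both tight: 1.875 servings and 2.298 servings → $4.64.
The minimum over all feasible corners is $4.64.

$4.64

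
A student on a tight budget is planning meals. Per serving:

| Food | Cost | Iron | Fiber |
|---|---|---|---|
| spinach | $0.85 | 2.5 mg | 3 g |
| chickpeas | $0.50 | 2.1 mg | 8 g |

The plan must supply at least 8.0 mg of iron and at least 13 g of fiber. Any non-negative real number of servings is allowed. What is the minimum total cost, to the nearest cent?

$1.90

Compare the cost at each extreme point of the feasible region.
spinach only: max(8.0/2.5, 13/3) = 4.333 servings → $3.68.
chickpeas only: max(8.0/2.1, 13/8) = 3.81 servings → $1.90.
spinach + chickpeas with both tight: 2.679 servings and 0.6204 servings → $2.59.
So the least-cost plan costs $1.90.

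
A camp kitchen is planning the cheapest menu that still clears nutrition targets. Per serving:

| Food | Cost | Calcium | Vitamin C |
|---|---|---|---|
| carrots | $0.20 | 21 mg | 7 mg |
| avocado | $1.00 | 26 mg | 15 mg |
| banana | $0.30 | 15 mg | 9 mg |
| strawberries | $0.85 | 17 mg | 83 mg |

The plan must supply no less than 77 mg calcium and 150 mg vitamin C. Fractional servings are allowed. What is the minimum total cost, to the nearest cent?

$1.84

At the optimum either one food covers both requirements or two foods hit both targets exactly; no other combination can be cheaper.
carrots only: max(77/21, 150/7) = 21.43 servings → $4.29.
avocado only: max(77/26, 150/15) = 10 servings → $10.00.
banana only: max(77/15, 150/9) = 16.67 servings → $5.00.
strawberries only: max(77/17, 150/83) = 4.529 servings → $3.85.
carrots + avocado with both targets exact would need a negative amount; discard.
carrots + banana: the both-tight solution has a negative serving — not a feasible corner.
carrots + strawberries with both tight: 2.365 servings and 1.608 servings → $1.84.
avocado + banana: the both-tight solution has a negative serving — not a feasible corner.
avocado + strawberries with both tight: 2.018 servings and 1.442 servings → $3.24.
banana + strawberries with both tight: 3.517 servings and 1.426 servings → $2.27.
So the least-cost plan costs $1.84.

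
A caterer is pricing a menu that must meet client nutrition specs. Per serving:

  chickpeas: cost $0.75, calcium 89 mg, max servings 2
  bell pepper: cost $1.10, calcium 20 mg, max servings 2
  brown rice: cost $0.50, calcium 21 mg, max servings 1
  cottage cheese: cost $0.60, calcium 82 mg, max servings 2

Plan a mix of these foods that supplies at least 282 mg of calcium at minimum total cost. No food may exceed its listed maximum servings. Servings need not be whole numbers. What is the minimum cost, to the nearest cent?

Cost per mg of calcium: cottage cheese $0.0073, chickpeas $0.0084, brown rice $0.0238, bell pepper $0.0550.
Take 2 servings of cottage cheese: +164.0 mg calcium for $1.20 (total $1.20, still need 118.0 mg).
Take 1.326 servings of chickpeas: +118.0 mg calcium for $0.99 (total $2.19, still need 0.0 mg).
Filling from the cheapest source first is optimal under one linear minimum: $2.19.

$2.19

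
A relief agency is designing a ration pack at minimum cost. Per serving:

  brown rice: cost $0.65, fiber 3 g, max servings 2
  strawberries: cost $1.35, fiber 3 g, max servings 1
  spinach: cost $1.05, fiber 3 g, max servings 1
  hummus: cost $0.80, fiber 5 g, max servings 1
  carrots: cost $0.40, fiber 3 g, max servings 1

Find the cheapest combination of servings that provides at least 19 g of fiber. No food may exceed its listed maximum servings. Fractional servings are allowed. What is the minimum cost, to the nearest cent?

$4.45

Cost per g of fiber: carrots $0.1333, hummus $0.1600, brown rice $0.2167, spinach $0.3500, strawberries $0.4500.
Take 1 serving of carrots: +3.0 g fiber for $0.40 (total $0.40, still need 16.0 g).
Take 1 serving of hummus: +5.0 g fiber for $0.80 (total $1.20, still need 11.0 g).
Take 2 servings of brown rice: +6.0 g fiber for $1.30 (total $2.50, still need 5.0 g).
Take 1 serving of spinach: +3.0 g fiber for $1.05 (total $3.55, still need 2.0 g).
Take 0.6667 servings of strawberries: +2.0 g fiber for $0.90 (total $4.45, still need 0.0 g).
Greedy by cheapest-per-g is optimal for a single linear constraint, so the minimum cost is $4.45.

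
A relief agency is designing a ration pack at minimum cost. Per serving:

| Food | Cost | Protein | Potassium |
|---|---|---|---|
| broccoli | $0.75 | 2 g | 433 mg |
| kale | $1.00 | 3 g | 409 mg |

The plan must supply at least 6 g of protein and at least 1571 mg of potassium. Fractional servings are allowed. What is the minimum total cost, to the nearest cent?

$2.72

With two linear requirements the optimum uses one or two foods; enumerate the corners.
broccoli only: max(6/2, 1571/433) = 3.628 servings → $2.72.
kale only: max(6/3, 1571/409) = 3.841 servings → $3.84.
broccoli + kale: intersection lies outside the first quadrant.
Cheapest feasible corner: $2.72.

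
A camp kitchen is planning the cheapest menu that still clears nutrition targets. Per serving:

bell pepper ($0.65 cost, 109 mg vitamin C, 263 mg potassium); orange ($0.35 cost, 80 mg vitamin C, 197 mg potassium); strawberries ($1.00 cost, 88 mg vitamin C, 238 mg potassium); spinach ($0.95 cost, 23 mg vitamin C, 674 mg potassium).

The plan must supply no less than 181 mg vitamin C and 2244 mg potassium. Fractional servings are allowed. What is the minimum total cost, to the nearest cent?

$3.27

Two binding constraints pin down two serving amounts, so the optimal mix uses at most two foods. The candidates are each food alone (scaled to the tighter of vitamin C/potassium) and each pair with both constraints tight.
bell pepper only: max(181/109, 2244/263) = 8.532 servings → $5.55.
orange only: max(181/80, 2244/197) = 11.39 servings → $3.99.
strawberries only: max(181/88, 2244/238) = 9.429 servings → $9.43.
spinach only: max(181/23, 2244/674) = 7.87 servings → $7.48.
bell pepper + orange: intersection lies outside the first quadrant.
bell pepper + strawberries with both targets exact would need a negative amount; discard.
bell pepper + spinach with both tight: 1.044 servings and 2.922 servings → $3.45.
orange + strawberries: intersection lies outside the first quadrant.
orange + spinach with both tight: 1.425 servings and 2.913 servings → $3.27.
strawberries + spinach with both tight: 1.307 servings and 2.868 servings → $4.03.
So the least-cost plan costs $3.27.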